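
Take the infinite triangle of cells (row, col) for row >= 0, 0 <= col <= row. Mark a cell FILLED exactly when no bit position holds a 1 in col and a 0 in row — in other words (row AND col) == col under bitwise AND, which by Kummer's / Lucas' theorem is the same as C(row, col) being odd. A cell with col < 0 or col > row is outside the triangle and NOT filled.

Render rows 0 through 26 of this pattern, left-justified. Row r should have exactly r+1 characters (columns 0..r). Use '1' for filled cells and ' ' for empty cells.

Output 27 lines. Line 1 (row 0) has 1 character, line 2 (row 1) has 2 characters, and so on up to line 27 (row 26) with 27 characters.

r0=0: 1
r1=1: 11
r2=10: 1 1
r3=11: 1111
r4=100: 1   1
r5=101: 11  11
r6=110: 1 1 1 1
r7=111: 11111111
r8=1000: 1       1
r9=1001: 11      11
r10=1010: 1 1     1 1
r11=1011: 1111    1111
r12=1100: 1   1   1   1
r13=1101: 11  11  11  11
r14=1110: 1 1 1 1 1 1 1 1
r15=1111: 1111111111111111
r16=10000: 1               1
r17=10001: 11              11
r18=10010: 1 1             1 1
r19=10011: 1111            1111
r20=10100: 1   1           1   1
r21=10101: 11  11          11  11
r22=10110: 1 1 1 1         1 1 1 1
r23=10111: 11111111        11111111
r24=11000: 1       1       1       1
r25=11001: 11      11      11      11
r26=11010: 1 1     1 1     1 1     1 1

Answer: 1
11
1 1
1111
1   1
11  11
1 1 1 1
11111111
1       1
11      11
1 1     1 1
1111    1111
1   1   1   1
11  11  11  11
1 1 1 1 1 1 1 1
1111111111111111
1               1
11              11
1 1             1 1
1111            1111
1   1           1   1
11  11          11  11
1 1 1 1         1 1 1 1
11111111        11111111
1       1       1       1
11      11      11      11
1 1     1 1     1 1     1 1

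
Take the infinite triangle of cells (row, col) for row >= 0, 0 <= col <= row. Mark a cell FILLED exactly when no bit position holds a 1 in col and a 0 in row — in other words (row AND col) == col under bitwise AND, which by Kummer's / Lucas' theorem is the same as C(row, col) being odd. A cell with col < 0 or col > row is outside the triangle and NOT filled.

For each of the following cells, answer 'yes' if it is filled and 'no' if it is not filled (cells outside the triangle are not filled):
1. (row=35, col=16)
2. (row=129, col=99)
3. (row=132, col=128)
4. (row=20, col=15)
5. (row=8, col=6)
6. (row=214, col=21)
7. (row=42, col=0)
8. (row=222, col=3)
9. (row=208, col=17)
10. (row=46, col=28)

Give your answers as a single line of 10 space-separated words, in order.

Answer: no no yes no no no yes no no no

Derivation:
(35,16): row=0b100011, col=0b10000, row AND col = 0b0 = 0; 0 != 16 -> empty
(129,99): row=0b10000001, col=0b1100011, row AND col = 0b1 = 1; 1 != 99 -> empty
(132,128): row=0b10000100, col=0b10000000, row AND col = 0b10000000 = 128; 128 == 128 -> filled
(20,15): row=0b10100, col=0b1111, row AND col = 0b100 = 4; 4 != 15 -> empty
(8,6): row=0b1000, col=0b110, row AND col = 0b0 = 0; 0 != 6 -> empty
(214,21): row=0b11010110, col=0b10101, row AND col = 0b10100 = 20; 20 != 21 -> empty
(42,0): row=0b101010, col=0b0, row AND col = 0b0 = 0; 0 == 0 -> filled
(222,3): row=0b11011110, col=0b11, row AND col = 0b10 = 2; 2 != 3 -> empty
(208,17): row=0b11010000, col=0b10001, row AND col = 0b10000 = 16; 16 != 17 -> empty
(46,28): row=0b101110, col=0b11100, row AND col = 0b1100 = 12; 12 != 28 -> empty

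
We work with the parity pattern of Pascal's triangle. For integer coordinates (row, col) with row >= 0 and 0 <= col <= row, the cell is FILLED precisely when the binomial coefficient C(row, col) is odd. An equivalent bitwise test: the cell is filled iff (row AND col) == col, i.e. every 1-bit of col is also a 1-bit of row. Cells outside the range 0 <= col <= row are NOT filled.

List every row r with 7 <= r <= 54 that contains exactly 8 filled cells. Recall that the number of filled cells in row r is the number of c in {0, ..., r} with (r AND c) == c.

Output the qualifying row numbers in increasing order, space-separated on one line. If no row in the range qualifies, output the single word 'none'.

Answer: 7 11 13 14 19 21 22 25 26 28 35 37 38 41 42 44 49 50 52

Derivation:
Row r has 2^popcount(r) filled cells, so we need popcount(r) = log2(8) = 3.
Scan r = 7..54 and keep those with exactly 3 one-bits:
r=7=111 popcount=3 -> KEEP
r=8=1000 popcount=1 -> skip
r=9=1001 popcount=2 -> skip
r=10=1010 popcount=2 -> skip
r=11=1011 popcount=3 -> KEEP
r=12=1100 popcount=2 -> skip
r=13=1101 popcount=3 -> KEEP
r=14=1110 popcount=3 -> KEEP
r=15=1111 popcount=4 -> skip
r=16=10000 popcount=1 -> skip
r=17=10001 popcount=2 -> skip
r=18=10010 popcount=2 -> skip
r=19=10011 popcount=3 -> KEEP
r=20=10100 popcount=2 -> skip
r=21=10101 popcount=3 -> KEEP
r=22=10110 popcount=3 -> KEEP
r=23=10111 popcount=4 -> skip
r=24=11000 popcount=2 -> skip
r=25=11001 popcount=3 -> KEEP
r=26=11010 popcount=3 -> KEEP
r=27=11011 popcount=4 -> skip
r=28=11100 popcount=3 -> KEEP
r=29=11101 popcount=4 -> skip
r=30=11110 popcount=4 -> skip
r=31=11111 popcount=5 -> skip
r=32=100000 popcount=1 -> skip
r=33=100001 popcount=2 -> skip
r=34=100010 popcount=2 -> skip
r=35=100011 popcount=3 -> KEEP
r=36=100100 popcount=2 -> skip
r=37=100101 popcount=3 -> KEEP
r=38=100110 popcount=3 -> KEEP
r=39=100111 popcount=4 -> skip
r=40=101000 popcount=2 -> skip
r=41=101001 popcount=3 -> KEEP
r=42=101010 popcount=3 -> KEEP
r=43=101011 popcount=4 -> skip
r=44=101100 popcount=3 -> KEEP
r=45=101101 popcount=4 -> skip
r=46=101110 popcount=4 -> skip
r=47=101111 popcount=5 -> skip
r=48=110000 popcount=2 -> skip
r=49=110001 popcount=3 -> KEEP
r=50=110010 popcount=3 -> KEEP
r=51=110011 popcount=4 -> skip
r=52=110100 popcount=3 -> KEEP
r=53=110101 popcount=4 -> skip
r=54=110110 popcount=4 -> skip
Kept rows: 7 11 13 14 19 21 22 25 26 28 35 37 38 41 42 44 49 50 52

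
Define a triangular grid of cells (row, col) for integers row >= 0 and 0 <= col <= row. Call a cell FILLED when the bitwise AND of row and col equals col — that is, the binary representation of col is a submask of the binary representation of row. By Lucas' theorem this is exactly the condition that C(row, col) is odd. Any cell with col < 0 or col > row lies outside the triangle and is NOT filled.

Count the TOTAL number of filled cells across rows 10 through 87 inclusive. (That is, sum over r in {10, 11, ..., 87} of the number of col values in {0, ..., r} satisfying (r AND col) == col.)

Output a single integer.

Answer: 966

Derivation:
r10=1010 pc2: +4 =4
r11=1011 pc3: +8 =12
r12=1100 pc2: +4 =16
r13=1101 pc3: +8 =24
r14=1110 pc3: +8 =32
r15=1111 pc4: +16 =48
r16=10000 pc1: +2 =50
r17=10001 pc2: +4 =54
r18=10010 pc2: +4 =58
r19=10011 pc3: +8 =66
r20=10100 pc2: +4 =70
r21=10101 pc3: +8 =78
r22=10110 pc3: +8 =86
r23=10111 pc4: +16 =102
r24=11000 pc2: +4 =106
r25=11001 pc3: +8 =114
r26=11010 pc3: +8 =122
r27=11011 pc4: +16 =138
r28=11100 pc3: +8 =146
r29=11101 pc4: +16 =162
r30=11110 pc4: +16 =178
r31=11111 pc5: +32 =210
r32=100000 pc1: +2 =212
r33=100001 pc2: +4 =216
r34=100010 pc2: +4 =220
r35=100011 pc3: +8 =228
r36=100100 pc2: +4 =232
r37=100101 pc3: +8 =240
r38=100110 pc3: +8 =248
r39=100111 pc4: +16 =264
r40=101000 pc2: +4 =268
r41=101001 pc3: +8 =276
r42=101010 pc3: +8 =284
r43=101011 pc4: +16 =300
r44=101100 pc3: +8 =308
r45=101101 pc4: +16 =324
r46=101110 pc4: +16 =340
r47=101111 pc5: +32 =372
r48=110000 pc2: +4 =376
r49=110001 pc3: +8 =384
r50=110010 pc3: +8 =392
r51=110011 pc4: +16 =408
r52=110100 pc3: +8 =416
r53=110101 pc4: +16 =432
r54=110110 pc4: +16 =448
r55=110111 pc5: +32 =480
r56=111000 pc3: +8 =488
r57=111001 pc4: +16 =504
r58=111010 pc4: +16 =520
r59=111011 pc5: +32 =552
r60=111100 pc4: +16 =568
r61=111101 pc5: +32 =600
r62=111110 pc5: +32 =632
r63=111111 pc6: +64 =696
r64=1000000 pc1: +2 =698
r65=1000001 pc2: +4 =702
r66=1000010 pc2: +4 =706
r67=1000011 pc3: +8 =714
r68=1000100 pc2: +4 =718
r69=1000101 pc3: +8 =726
r70=1000110 pc3: +8 =734
r71=1000111 pc4: +16 =750
r72=1001000 pc2: +4 =754
r73=1001001 pc3: +8 =762
r74=1001010 pc3: +8 =770
r75=1001011 pc4: +16 =786
r76=1001100 pc3: +8 =794
r77=1001101 pc4: +16 =810
r78=1001110 pc4: +16 =826
r79=1001111 pc5: +32 =858
r80=1010000 pc2: +4 =862
r81=1010001 pc3: +8 =870
r82=1010010 pc3: +8 =878
r83=1010011 pc4: +16 =894
r84=1010100 pc3: +8 =902
r85=1010101 pc4: +16 =918
r86=1010110 pc4: +16 =934
r87=1010111 pc5: +32 =966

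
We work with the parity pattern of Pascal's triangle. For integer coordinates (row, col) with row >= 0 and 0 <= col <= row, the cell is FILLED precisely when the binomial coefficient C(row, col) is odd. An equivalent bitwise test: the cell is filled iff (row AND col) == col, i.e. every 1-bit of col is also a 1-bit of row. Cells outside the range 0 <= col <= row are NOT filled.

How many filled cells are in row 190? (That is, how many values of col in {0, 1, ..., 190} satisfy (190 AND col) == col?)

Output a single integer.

Answer: 64

Derivation:
190 in binary = 10111110
popcount(190) = number of 1-bits in 10111110 = 6
A col c satisfies (190 AND c) == c iff every set bit of c is also set in 190; each of the 6 set bits of 190 can independently be on or off in c.
count = 2^6 = 64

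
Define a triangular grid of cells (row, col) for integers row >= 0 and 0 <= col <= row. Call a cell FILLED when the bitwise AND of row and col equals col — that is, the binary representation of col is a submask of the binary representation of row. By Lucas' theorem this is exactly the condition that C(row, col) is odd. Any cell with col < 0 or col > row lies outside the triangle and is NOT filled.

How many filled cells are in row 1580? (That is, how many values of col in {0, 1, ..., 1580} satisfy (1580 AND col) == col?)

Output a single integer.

1580 in binary = 11000101100
popcount(1580) = number of 1-bits in 11000101100 = 5
A col c satisfies (1580 AND c) == c iff every set bit of c is also set in 1580; each of the 5 set bits of 1580 can independently be on or off in c.
count = 2^5 = 32

Answer: 32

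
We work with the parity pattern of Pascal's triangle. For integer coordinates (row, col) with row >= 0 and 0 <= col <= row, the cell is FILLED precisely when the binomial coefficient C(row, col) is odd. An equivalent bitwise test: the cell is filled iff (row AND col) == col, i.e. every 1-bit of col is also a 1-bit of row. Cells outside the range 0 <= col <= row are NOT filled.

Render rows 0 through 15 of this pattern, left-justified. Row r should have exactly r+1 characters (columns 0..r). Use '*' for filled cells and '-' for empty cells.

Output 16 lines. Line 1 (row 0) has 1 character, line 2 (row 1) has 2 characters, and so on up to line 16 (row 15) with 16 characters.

Answer: *
**
*-*
****
*---*
**--**
*-*-*-*
********
*-------*
**------**
*-*-----*-*
****----****
*---*---*---*
**--**--**--**
*-*-*-*-*-*-*-*
****************

Derivation:
r0=0: *
r1=1: **
r2=10: *-*
r3=11: ****
r4=100: *---*
r5=101: **--**
r6=110: *-*-*-*
r7=111: ********
r8=1000: *-------*
r9=1001: **------**
r10=1010: *-*-----*-*
r11=1011: ****----****
r12=1100: *---*---*---*
r13=1101: **--**--**--**
r14=1110: *-*-*-*-*-*-*-*
r15=1111: ****************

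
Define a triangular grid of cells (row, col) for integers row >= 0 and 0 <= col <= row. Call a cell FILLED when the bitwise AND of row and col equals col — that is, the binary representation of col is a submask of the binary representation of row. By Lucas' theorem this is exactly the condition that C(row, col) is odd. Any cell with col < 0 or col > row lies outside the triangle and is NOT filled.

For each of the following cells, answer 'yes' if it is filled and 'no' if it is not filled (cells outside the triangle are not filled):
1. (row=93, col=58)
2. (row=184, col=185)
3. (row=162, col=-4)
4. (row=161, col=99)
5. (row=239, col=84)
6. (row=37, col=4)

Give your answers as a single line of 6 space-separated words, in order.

(93,58): row=0b1011101, col=0b111010, row AND col = 0b11000 = 24; 24 != 58 -> empty
(184,185): col outside [0, 184] -> not filled
(162,-4): col outside [0, 162] -> not filled
(161,99): row=0b10100001, col=0b1100011, row AND col = 0b100001 = 33; 33 != 99 -> empty
(239,84): row=0b11101111, col=0b1010100, row AND col = 0b1000100 = 68; 68 != 84 -> empty
(37,4): row=0b100101, col=0b100, row AND col = 0b100 = 4; 4 == 4 -> filled

Answer: no no no no no yes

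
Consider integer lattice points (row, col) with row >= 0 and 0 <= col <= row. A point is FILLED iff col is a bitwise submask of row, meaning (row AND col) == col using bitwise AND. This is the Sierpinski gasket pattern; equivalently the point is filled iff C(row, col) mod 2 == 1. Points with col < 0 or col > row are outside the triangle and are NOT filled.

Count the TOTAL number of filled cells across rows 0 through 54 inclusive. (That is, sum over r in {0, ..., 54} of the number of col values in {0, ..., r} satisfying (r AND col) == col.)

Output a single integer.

r0=0 pc0: +1 =1
r1=1 pc1: +2 =3
r2=10 pc1: +2 =5
r3=11 pc2: +4 =9
r4=100 pc1: +2 =11
r5=101 pc2: +4 =15
r6=110 pc2: +4 =19
r7=111 pc3: +8 =27
r8=1000 pc1: +2 =29
r9=1001 pc2: +4 =33
r10=1010 pc2: +4 =37
r11=1011 pc3: +8 =45
r12=1100 pc2: +4 =49
r13=1101 pc3: +8 =57
r14=1110 pc3: +8 =65
r15=1111 pc4: +16 =81
r16=10000 pc1: +2 =83
r17=10001 pc2: +4 =87
r18=10010 pc2: +4 =91
r19=10011 pc3: +8 =99
r20=10100 pc2: +4 =103
r21=10101 pc3: +8 =111
r22=10110 pc3: +8 =119
r23=10111 pc4: +16 =135
r24=11000 pc2: +4 =139
r25=11001 pc3: +8 =147
r26=11010 pc3: +8 =155
r27=11011 pc4: +16 =171
r28=11100 pc3: +8 =179
r29=11101 pc4: +16 =195
r30=11110 pc4: +16 =211
r31=11111 pc5: +32 =243
r32=100000 pc1: +2 =245
r33=100001 pc2: +4 =249
r34=100010 pc2: +4 =253
r35=100011 pc3: +8 =261
r36=100100 pc2: +4 =265
r37=100101 pc3: +8 =273
r38=100110 pc3: +8 =281
r39=100111 pc4: +16 =297
r40=101000 pc2: +4 =301
r41=101001 pc3: +8 =309
r42=101010 pc3: +8 =317
r43=101011 pc4: +16 =333
r44=101100 pc3: +8 =341
r45=101101 pc4: +16 =357
r46=101110 pc4: +16 =373
r47=101111 pc5: +32 =405
r48=110000 pc2: +4 =409
r49=110001 pc3: +8 =417
r50=110010 pc3: +8 =425
r51=110011 pc4: +16 =441
r52=110100 pc3: +8 =449
r53=110101 pc4: +16 =465
r54=110110 pc4: +16 =481

Answer: 481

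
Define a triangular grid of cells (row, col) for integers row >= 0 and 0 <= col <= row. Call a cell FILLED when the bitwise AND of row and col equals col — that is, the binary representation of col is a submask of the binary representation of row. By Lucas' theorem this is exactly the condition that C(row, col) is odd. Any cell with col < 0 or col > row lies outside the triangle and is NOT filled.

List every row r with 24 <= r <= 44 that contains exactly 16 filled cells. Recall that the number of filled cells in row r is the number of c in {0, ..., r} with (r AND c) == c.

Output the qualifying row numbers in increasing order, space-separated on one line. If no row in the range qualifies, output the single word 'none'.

Answer: 27 29 30 39 43

Derivation:
Row r has 2^popcount(r) filled cells, so we need popcount(r) = log2(16) = 4.
Scan r = 24..44 and keep those with exactly 4 one-bits:
r=24=11000 popcount=2 -> skip
r=25=11001 popcount=3 -> skip
r=26=11010 popcount=3 -> skip
r=27=11011 popcount=4 -> KEEP
r=28=11100 popcount=3 -> skip
r=29=11101 popcount=4 -> KEEP
r=30=11110 popcount=4 -> KEEP
r=31=11111 popcount=5 -> skip
r=32=100000 popcount=1 -> skip
r=33=100001 popcount=2 -> skip
r=34=100010 popcount=2 -> skip
r=35=100011 popcount=3 -> skip
r=36=100100 popcount=2 -> skip
r=37=100101 popcount=3 -> skip
r=38=100110 popcount=3 -> skip
r=39=100111 popcount=4 -> KEEP
r=40=101000 popcount=2 -> skip
r=41=101001 popcount=3 -> skip
r=42=101010 popcount=3 -> skip
r=43=101011 popcount=4 -> KEEP
r=44=101100 popcount=3 -> skip
Kept rows: 27 29 30 39 43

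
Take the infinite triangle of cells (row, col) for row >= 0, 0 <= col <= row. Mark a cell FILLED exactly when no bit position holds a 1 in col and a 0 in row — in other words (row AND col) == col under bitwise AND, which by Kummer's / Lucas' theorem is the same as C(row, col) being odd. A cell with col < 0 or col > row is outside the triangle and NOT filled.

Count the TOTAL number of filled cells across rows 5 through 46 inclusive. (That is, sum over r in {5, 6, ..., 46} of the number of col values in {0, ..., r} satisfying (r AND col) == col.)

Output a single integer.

r5=101 pc2: +4 =4
r6=110 pc2: +4 =8
r7=111 pc3: +8 =16
r8=1000 pc1: +2 =18
r9=1001 pc2: +4 =22
r10=1010 pc2: +4 =26
r11=1011 pc3: +8 =34
r12=1100 pc2: +4 =38
r13=1101 pc3: +8 =46
r14=1110 pc3: +8 =54
r15=1111 pc4: +16 =70
r16=10000 pc1: +2 =72
r17=10001 pc2: +4 =76
r18=10010 pc2: +4 =80
r19=10011 pc3: +8 =88
r20=10100 pc2: +4 =92
r21=10101 pc3: +8 =100
r22=10110 pc3: +8 =108
r23=10111 pc4: +16 =124
r24=11000 pc2: +4 =128
r25=11001 pc3: +8 =136
r26=11010 pc3: +8 =144
r27=11011 pc4: +16 =160
r28=11100 pc3: +8 =168
r29=11101 pc4: +16 =184
r30=11110 pc4: +16 =200
r31=11111 pc5: +32 =232
r32=100000 pc1: +2 =234
r33=100001 pc2: +4 =238
r34=100010 pc2: +4 =242
r35=100011 pc3: +8 =250
r36=100100 pc2: +4 =254
r37=100101 pc3: +8 =262
r38=100110 pc3: +8 =270
r39=100111 pc4: +16 =286
r40=101000 pc2: +4 =290
r41=101001 pc3: +8 =298
r42=101010 pc3: +8 =306
r43=101011 pc4: +16 =322
r44=101100 pc3: +8 =330
r45=101101 pc4: +16 =346
r46=101110 pc4: +16 =362

Answer: 362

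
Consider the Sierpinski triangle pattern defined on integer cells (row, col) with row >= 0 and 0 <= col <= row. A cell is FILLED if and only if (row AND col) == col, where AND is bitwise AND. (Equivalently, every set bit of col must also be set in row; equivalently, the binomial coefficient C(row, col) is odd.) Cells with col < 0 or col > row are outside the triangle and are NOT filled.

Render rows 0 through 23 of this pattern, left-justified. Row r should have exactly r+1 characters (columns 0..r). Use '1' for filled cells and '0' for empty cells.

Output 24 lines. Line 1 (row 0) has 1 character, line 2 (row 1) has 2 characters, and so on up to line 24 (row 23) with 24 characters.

r0=0: 1
r1=1: 11
r2=10: 101
r3=11: 1111
r4=100: 10001
r5=101: 110011
r6=110: 1010101
r7=111: 11111111
r8=1000: 100000001
r9=1001: 1100000011
r10=1010: 10100000101
r11=1011: 111100001111
r12=1100: 1000100010001
r13=1101: 11001100110011
r14=1110: 101010101010101
r15=1111: 1111111111111111
r16=10000: 10000000000000001
r17=10001: 110000000000000011
r18=10010: 1010000000000000101
r19=10011: 11110000000000001111
r20=10100: 100010000000000010001
r21=10101: 1100110000000000110011
r22=10110: 10101010000000001010101
r23=10111: 111111110000000011111111

Answer: 1
11
101
1111
10001
110011
1010101
11111111
100000001
1100000011
10100000101
111100001111
1000100010001
11001100110011
101010101010101
1111111111111111
10000000000000001
110000000000000011
1010000000000000101
11110000000000001111
100010000000000010001
1100110000000000110011
10101010000000001010101
111111110000000011111111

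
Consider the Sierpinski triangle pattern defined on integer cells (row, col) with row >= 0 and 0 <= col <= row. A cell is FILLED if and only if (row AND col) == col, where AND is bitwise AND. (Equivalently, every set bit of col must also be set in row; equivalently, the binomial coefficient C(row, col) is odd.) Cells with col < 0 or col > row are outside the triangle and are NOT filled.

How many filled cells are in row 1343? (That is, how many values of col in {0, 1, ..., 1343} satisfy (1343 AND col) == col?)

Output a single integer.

1343 in binary = 10100111111
popcount(1343) = number of 1-bits in 10100111111 = 8
A col c satisfies (1343 AND c) == c iff every set bit of c is also set in 1343; each of the 8 set bits of 1343 can independently be on or off in c.
count = 2^8 = 256

Answer: 256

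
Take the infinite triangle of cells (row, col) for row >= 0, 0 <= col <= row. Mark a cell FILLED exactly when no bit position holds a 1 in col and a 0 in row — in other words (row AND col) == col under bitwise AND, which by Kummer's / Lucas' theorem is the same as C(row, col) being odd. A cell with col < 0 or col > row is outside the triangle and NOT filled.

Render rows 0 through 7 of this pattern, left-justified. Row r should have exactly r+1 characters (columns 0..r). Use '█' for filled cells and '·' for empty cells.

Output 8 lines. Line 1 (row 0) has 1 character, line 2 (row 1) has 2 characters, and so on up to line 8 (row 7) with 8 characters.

Answer: █
██
█·█
████
█···█
██··██
█·█·█·█
████████

Derivation:
r0=0: █
r1=1: ██
r2=10: █·█
r3=11: ████
r4=100: █···█
r5=101: ██··██
r6=110: █·█·█·█
r7=111: ████████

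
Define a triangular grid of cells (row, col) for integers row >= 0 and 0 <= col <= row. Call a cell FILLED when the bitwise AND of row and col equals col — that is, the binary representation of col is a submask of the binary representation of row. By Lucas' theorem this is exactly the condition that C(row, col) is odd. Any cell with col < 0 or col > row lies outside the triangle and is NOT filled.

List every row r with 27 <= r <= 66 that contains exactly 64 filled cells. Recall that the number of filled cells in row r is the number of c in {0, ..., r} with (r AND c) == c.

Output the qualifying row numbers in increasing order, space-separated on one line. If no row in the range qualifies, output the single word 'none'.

Answer: 63

Derivation:
Row r has 2^popcount(r) filled cells, so we need popcount(r) = log2(64) = 6.
Scan r = 27..66 and keep those with exactly 6 one-bits:
r=27=11011 popcount=4 -> skip
r=28=11100 popcount=3 -> skip
r=29=11101 popcount=4 -> skip
r=30=11110 popcount=4 -> skip
r=31=11111 popcount=5 -> skip
r=32=100000 popcount=1 -> skip
r=33=100001 popcount=2 -> skip
r=34=100010 popcount=2 -> skip
r=35=100011 popcount=3 -> skip
r=36=100100 popcount=2 -> skip
r=37=100101 popcount=3 -> skip
r=38=100110 popcount=3 -> skip
r=39=100111 popcount=4 -> skip
r=40=101000 popcount=2 -> skip
r=41=101001 popcount=3 -> skip
r=42=101010 popcount=3 -> skip
r=43=101011 popcount=4 -> skip
r=44=101100 popcount=3 -> skip
r=45=101101 popcount=4 -> skip
r=46=101110 popcount=4 -> skip
r=47=101111 popcount=5 -> skip
r=48=110000 popcount=2 -> skip
r=49=110001 popcount=3 -> skip
r=50=110010 popcount=3 -> skip
r=51=110011 popcount=4 -> skip
r=52=110100 popcount=3 -> skip
r=53=110101 popcount=4 -> skip
r=54=110110 popcount=4 -> skip
r=55=110111 popcount=5 -> skip
r=56=111000 popcount=3 -> skip
r=57=111001 popcount=4 -> skip
r=58=111010 popcount=4 -> skip
r=59=111011 popcount=5 -> skip
r=60=111100 popcount=4 -> skip
r=61=111101 popcount=5 -> skip
r=62=111110 popcount=5 -> skip
r=63=111111 popcount=6 -> KEEP
r=64=1000000 popcount=1 -> skip
r=65=1000001 popcount=2 -> skip
r=66=1000010 popcount=2 -> skip
Kept rows: 63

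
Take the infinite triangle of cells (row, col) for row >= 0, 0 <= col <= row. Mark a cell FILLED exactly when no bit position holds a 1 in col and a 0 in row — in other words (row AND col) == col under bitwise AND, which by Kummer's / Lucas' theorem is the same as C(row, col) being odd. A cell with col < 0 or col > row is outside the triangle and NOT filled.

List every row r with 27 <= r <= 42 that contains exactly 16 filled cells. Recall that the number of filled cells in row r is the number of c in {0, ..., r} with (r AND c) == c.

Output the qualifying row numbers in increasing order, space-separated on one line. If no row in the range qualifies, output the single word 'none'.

Row r has 2^popcount(r) filled cells, so we need popcount(r) = log2(16) = 4.
Scan r = 27..42 and keep those with exactly 4 one-bits:
r=27=11011 popcount=4 -> KEEP
r=28=11100 popcount=3 -> skip
r=29=11101 popcount=4 -> KEEP
r=30=11110 popcount=4 -> KEEP
r=31=11111 popcount=5 -> skip
r=32=100000 popcount=1 -> skip
r=33=100001 popcount=2 -> skip
r=34=100010 popcount=2 -> skip
r=35=100011 popcount=3 -> skip
r=36=100100 popcount=2 -> skip
r=37=100101 popcount=3 -> skip
r=38=100110 popcount=3 -> skip
r=39=100111 popcount=4 -> KEEP
r=40=101000 popcount=2 -> skip
r=41=101001 popcount=3 -> skip
r=42=101010 popcount=3 -> skip
Kept rows: 27 29 30 39

Answer: 27 29 30 39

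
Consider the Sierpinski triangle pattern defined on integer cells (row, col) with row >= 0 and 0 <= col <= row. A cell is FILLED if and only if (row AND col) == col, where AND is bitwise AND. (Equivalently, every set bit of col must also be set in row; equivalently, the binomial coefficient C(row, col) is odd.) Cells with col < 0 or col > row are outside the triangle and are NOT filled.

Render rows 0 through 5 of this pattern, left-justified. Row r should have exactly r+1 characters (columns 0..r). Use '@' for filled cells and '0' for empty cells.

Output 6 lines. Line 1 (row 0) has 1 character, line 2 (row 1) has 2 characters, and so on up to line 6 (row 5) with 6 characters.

r0=0: @
r1=1: @@
r2=10: @0@
r3=11: @@@@
r4=100: @000@
r5=101: @@00@@

Answer: @
@@
@0@
@@@@
@000@
@@00@@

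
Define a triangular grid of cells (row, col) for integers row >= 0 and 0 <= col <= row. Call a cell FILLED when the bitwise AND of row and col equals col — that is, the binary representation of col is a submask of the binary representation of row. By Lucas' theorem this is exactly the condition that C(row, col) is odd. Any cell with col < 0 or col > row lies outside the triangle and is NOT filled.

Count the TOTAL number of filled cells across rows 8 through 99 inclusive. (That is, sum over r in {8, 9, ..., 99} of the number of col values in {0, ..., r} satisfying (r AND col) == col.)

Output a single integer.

Answer: 1224

Derivation:
r8=1000 pc1: +2 =2
r9=1001 pc2: +4 =6
r10=1010 pc2: +4 =10
r11=1011 pc3: +8 =18
r12=1100 pc2: +4 =22
r13=1101 pc3: +8 =30
r14=1110 pc3: +8 =38
r15=1111 pc4: +16 =54
r16=10000 pc1: +2 =56
r17=10001 pc2: +4 =60
r18=10010 pc2: +4 =64
r19=10011 pc3: +8 =72
r20=10100 pc2: +4 =76
r21=10101 pc3: +8 =84
r22=10110 pc3: +8 =92
r23=10111 pc4: +16 =108
r24=11000 pc2: +4 =112
r25=11001 pc3: +8 =120
r26=11010 pc3: +8 =128
r27=11011 pc4: +16 =144
r28=11100 pc3: +8 =152
r29=11101 pc4: +16 =168
r30=11110 pc4: +16 =184
r31=11111 pc5: +32 =216
r32=100000 pc1: +2 =218
r33=100001 pc2: +4 =222
r34=100010 pc2: +4 =226
r35=100011 pc3: +8 =234
r36=100100 pc2: +4 =238
r37=100101 pc3: +8 =246
r38=100110 pc3: +8 =254
r39=100111 pc4: +16 =270
r40=101000 pc2: +4 =274
r41=101001 pc3: +8 =282
r42=101010 pc3: +8 =290
r43=101011 pc4: +16 =306
r44=101100 pc3: +8 =314
r45=101101 pc4: +16 =330
r46=101110 pc4: +16 =346
r47=101111 pc5: +32 =378
r48=110000 pc2: +4 =382
r49=110001 pc3: +8 =390
r50=110010 pc3: +8 =398
r51=110011 pc4: +16 =414
r52=110100 pc3: +8 =422
r53=110101 pc4: +16 =438
r54=110110 pc4: +16 =454
r55=110111 pc5: +32 =486
r56=111000 pc3: +8 =494
r57=111001 pc4: +16 =510
r58=111010 pc4: +16 =526
r59=111011 pc5: +32 =558
r60=111100 pc4: +16 =574
r61=111101 pc5: +32 =606
r62=111110 pc5: +32 =638
r63=111111 pc6: +64 =702
r64=1000000 pc1: +2 =704
r65=1000001 pc2: +4 =708
r66=1000010 pc2: +4 =712
r67=1000011 pc3: +8 =720
r68=1000100 pc2: +4 =724
r69=1000101 pc3: +8 =732
r70=1000110 pc3: +8 =740
r71=1000111 pc4: +16 =756
r72=1001000 pc2: +4 =760
r73=1001001 pc3: +8 =768
r74=1001010 pc3: +8 =776
r75=1001011 pc4: +16 =792
r76=1001100 pc3: +8 =800
r77=1001101 pc4: +16 =816
r78=1001110 pc4: +16 =832
r79=1001111 pc5: +32 =864
r80=1010000 pc2: +4 =868
r81=1010001 pc3: +8 =876
r82=1010010 pc3: +8 =884
r83=1010011 pc4: +16 =900
r84=1010100 pc3: +8 =908
r85=1010101 pc4: +16 =924
r86=1010110 pc4: +16 =940
r87=1010111 pc5: +32 =972
r88=1011000 pc3: +8 =980
r89=1011001 pc4: +16 =996
r90=1011010 pc4: +16 =1012
r91=1011011 pc5: +32 =1044
r92=1011100 pc4: +16 =1060
r93=1011101 pc5: +32 =1092
r94=1011110 pc5: +32 =1124
r95=1011111 pc6: +64 =1188
r96=1100000 pc2: +4 =1192
r97=1100001 pc3: +8 =1200
r98=1100010 pc3: +8 =1208
r99=1100011 pc4: +16 =1224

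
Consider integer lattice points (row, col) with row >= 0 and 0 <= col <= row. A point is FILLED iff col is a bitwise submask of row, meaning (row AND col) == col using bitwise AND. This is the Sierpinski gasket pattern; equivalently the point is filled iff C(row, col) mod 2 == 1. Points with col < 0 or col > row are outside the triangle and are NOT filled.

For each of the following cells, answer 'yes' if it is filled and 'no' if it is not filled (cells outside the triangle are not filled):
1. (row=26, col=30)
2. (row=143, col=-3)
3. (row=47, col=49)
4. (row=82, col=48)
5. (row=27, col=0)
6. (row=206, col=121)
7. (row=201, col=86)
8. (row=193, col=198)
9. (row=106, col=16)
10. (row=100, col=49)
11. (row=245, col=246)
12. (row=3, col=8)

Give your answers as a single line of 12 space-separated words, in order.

(26,30): col outside [0, 26] -> not filled
(143,-3): col outside [0, 143] -> not filled
(47,49): col outside [0, 47] -> not filled
(82,48): row=0b1010010, col=0b110000, row AND col = 0b10000 = 16; 16 != 48 -> empty
(27,0): row=0b11011, col=0b0, row AND col = 0b0 = 0; 0 == 0 -> filled
(206,121): row=0b11001110, col=0b1111001, row AND col = 0b1001000 = 72; 72 != 121 -> empty
(201,86): row=0b11001001, col=0b1010110, row AND col = 0b1000000 = 64; 64 != 86 -> empty
(193,198): col outside [0, 193] -> not filled
(106,16): row=0b1101010, col=0b10000, row AND col = 0b0 = 0; 0 != 16 -> empty
(100,49): row=0b1100100, col=0b110001, row AND col = 0b100000 = 32; 32 != 49 -> empty
(245,246): col outside [0, 245] -> not filled
(3,8): col outside [0, 3] -> not filled

Answer: no no no no yes no no no no no no no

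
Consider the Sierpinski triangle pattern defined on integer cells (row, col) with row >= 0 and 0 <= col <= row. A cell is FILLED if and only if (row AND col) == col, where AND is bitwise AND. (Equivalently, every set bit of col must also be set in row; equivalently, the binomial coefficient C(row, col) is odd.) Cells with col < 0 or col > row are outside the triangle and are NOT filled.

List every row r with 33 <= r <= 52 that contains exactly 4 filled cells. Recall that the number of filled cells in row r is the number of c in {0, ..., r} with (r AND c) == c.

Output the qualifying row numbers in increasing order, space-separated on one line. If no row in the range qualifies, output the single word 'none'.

Row r has 2^popcount(r) filled cells, so we need popcount(r) = log2(4) = 2.
Scan r = 33..52 and keep those with exactly 2 one-bits:
r=33=100001 popcount=2 -> KEEP
r=34=100010 popcount=2 -> KEEP
r=35=100011 popcount=3 -> skip
r=36=100100 popcount=2 -> KEEP
r=37=100101 popcount=3 -> skip
r=38=100110 popcount=3 -> skip
r=39=100111 popcount=4 -> skip
r=40=101000 popcount=2 -> KEEP
r=41=101001 popcount=3 -> skip
r=42=101010 popcount=3 -> skip
r=43=101011 popcount=4 -> skip
r=44=101100 popcount=3 -> skip
r=45=101101 popcount=4 -> skip
r=46=101110 popcount=4 -> skip
r=47=101111 popcount=5 -> skip
r=48=110000 popcount=2 -> KEEP
r=49=110001 popcount=3 -> skip
r=50=110010 popcount=3 -> skip
r=51=110011 popcount=4 -> skip
r=52=110100 popcount=3 -> skip
Kept rows: 33 34 36 40 48

Answer: 33 34 36 40 48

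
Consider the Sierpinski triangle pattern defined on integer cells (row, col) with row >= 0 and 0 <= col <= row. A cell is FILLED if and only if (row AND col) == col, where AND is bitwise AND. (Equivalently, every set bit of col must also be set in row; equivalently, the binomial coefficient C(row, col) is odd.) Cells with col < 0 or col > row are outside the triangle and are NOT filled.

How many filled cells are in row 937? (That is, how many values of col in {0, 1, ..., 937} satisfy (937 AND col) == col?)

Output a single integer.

Answer: 64

Derivation:
937 in binary = 1110101001
popcount(937) = number of 1-bits in 1110101001 = 6
A col c satisfies (937 AND c) == c iff every set bit of c is also set in 937; each of the 6 set bits of 937 can independently be on or off in c.
count = 2^6 = 64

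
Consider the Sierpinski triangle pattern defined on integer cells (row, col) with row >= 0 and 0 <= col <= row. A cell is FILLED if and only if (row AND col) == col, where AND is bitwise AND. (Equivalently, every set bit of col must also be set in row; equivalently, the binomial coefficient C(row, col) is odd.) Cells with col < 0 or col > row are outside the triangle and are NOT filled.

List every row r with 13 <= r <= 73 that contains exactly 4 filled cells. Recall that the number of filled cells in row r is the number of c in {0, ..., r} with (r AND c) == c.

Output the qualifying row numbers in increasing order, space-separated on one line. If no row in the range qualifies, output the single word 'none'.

Answer: 17 18 20 24 33 34 36 40 48 65 66 68 72

Derivation:
Row r has 2^popcount(r) filled cells, so we need popcount(r) = log2(4) = 2.
Scan r = 13..73 and keep those with exactly 2 one-bits:
r=13=1101 popcount=3 -> skip
r=14=1110 popcount=3 -> skip
r=15=1111 popcount=4 -> skip
r=16=10000 popcount=1 -> skip
r=17=10001 popcount=2 -> KEEP
r=18=10010 popcount=2 -> KEEP
r=19=10011 popcount=3 -> skip
r=20=10100 popcount=2 -> KEEP
r=21=10101 popcount=3 -> skip
r=22=10110 popcount=3 -> skip
r=23=10111 popcount=4 -> skip
r=24=11000 popcount=2 -> KEEP
r=25=11001 popcount=3 -> skip
r=26=11010 popcount=3 -> skip
r=27=11011 popcount=4 -> skip
r=28=11100 popcount=3 -> skip
r=29=11101 popcount=4 -> skip
r=30=11110 popcount=4 -> skip
r=31=11111 popcount=5 -> skip
r=32=100000 popcount=1 -> skip
r=33=100001 popcount=2 -> KEEP
r=34=100010 popcount=2 -> KEEP
r=35=100011 popcount=3 -> skip
r=36=100100 popcount=2 -> KEEP
r=37=100101 popcount=3 -> skip
r=38=100110 popcount=3 -> skip
r=39=100111 popcount=4 -> skip
r=40=101000 popcount=2 -> KEEP
r=41=101001 popcount=3 -> skip
r=42=101010 popcount=3 -> skip
r=43=101011 popcount=4 -> skip
r=44=101100 popcount=3 -> skip
r=45=101101 popcount=4 -> skip
r=46=101110 popcount=4 -> skip
r=47=101111 popcount=5 -> skip
r=48=110000 popcount=2 -> KEEP
r=49=110001 popcount=3 -> skip
r=50=110010 popcount=3 -> skip
r=51=110011 popcount=4 -> skip
r=52=110100 popcount=3 -> skip
r=53=110101 popcount=4 -> skip
r=54=110110 popcount=4 -> skip
r=55=110111 popcount=5 -> skip
r=56=111000 popcount=3 -> skip
r=57=111001 popcount=4 -> skip
r=58=111010 popcount=4 -> skip
r=59=111011 popcount=5 -> skip
r=60=111100 popcount=4 -> skip
r=61=111101 popcount=5 -> skip
r=62=111110 popcount=5 -> skip
r=63=111111 popcount=6 -> skip
r=64=1000000 popcount=1 -> skip
r=65=1000001 popcount=2 -> KEEP
r=66=1000010 popcount=2 -> KEEP
r=67=1000011 popcount=3 -> skip
r=68=1000100 popcount=2 -> KEEP
r=69=1000101 popcount=3 -> skip
r=70=1000110 popcount=3 -> skip
r=71=1000111 popcount=4 -> skip
r=72=1001000 popcount=2 -> KEEP
r=73=1001001 popcount=3 -> skip
Kept rows: 17 18 20 24 33 34 36 40 48 65 66 68 72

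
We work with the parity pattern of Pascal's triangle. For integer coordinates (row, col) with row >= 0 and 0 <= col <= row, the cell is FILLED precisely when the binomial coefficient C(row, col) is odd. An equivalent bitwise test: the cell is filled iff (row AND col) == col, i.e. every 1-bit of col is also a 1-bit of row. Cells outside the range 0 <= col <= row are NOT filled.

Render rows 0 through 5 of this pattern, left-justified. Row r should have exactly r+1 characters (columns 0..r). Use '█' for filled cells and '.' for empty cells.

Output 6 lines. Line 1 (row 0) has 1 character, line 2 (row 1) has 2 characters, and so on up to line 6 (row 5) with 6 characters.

r0=0: █
r1=1: ██
r2=10: █.█
r3=11: ████
r4=100: █...█
r5=101: ██..██

Answer: █
██
█.█
████
█...█
██..██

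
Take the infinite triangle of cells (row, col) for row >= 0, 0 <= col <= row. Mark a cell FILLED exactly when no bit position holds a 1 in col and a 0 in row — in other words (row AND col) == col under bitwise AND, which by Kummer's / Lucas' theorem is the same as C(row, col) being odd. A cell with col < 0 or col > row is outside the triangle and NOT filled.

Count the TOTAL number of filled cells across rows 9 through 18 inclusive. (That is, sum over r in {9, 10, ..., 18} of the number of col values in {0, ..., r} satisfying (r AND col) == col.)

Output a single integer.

Answer: 62

Derivation:
r9=1001 pc2: +4 =4
r10=1010 pc2: +4 =8
r11=1011 pc3: +8 =16
r12=1100 pc2: +4 =20
r13=1101 pc3: +8 =28
r14=1110 pc3: +8 =36
r15=1111 pc4: +16 =52
r16=10000 pc1: +2 =54
r17=10001 pc2: +4 =58
r18=10010 pc2: +4 =62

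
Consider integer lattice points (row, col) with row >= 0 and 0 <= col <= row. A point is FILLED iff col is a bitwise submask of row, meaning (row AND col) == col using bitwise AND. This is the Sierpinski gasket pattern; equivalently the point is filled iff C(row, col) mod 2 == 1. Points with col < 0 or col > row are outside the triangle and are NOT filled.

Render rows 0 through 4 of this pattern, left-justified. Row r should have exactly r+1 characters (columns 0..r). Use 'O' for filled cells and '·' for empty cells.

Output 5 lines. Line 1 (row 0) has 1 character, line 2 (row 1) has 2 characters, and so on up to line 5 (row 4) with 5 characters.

r0=0: O
r1=1: OO
r2=10: O·O
r3=11: OOOO
r4=100: O···O

Answer: O
OO
O·O
OOOO
O···O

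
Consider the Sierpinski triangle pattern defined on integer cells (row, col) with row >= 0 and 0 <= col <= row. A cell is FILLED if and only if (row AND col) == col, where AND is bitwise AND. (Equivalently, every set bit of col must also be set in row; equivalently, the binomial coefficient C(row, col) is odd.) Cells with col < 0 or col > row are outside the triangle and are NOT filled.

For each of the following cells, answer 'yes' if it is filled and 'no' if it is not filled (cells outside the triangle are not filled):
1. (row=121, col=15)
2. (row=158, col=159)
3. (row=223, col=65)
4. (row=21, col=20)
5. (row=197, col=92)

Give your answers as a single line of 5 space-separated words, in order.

(121,15): row=0b1111001, col=0b1111, row AND col = 0b1001 = 9; 9 != 15 -> empty
(158,159): col outside [0, 158] -> not filled
(223,65): row=0b11011111, col=0b1000001, row AND col = 0b1000001 = 65; 65 == 65 -> filled
(21,20): row=0b10101, col=0b10100, row AND col = 0b10100 = 20; 20 == 20 -> filled
(197,92): row=0b11000101, col=0b1011100, row AND col = 0b1000100 = 68; 68 != 92 -> empty

Answer: no no yes yes no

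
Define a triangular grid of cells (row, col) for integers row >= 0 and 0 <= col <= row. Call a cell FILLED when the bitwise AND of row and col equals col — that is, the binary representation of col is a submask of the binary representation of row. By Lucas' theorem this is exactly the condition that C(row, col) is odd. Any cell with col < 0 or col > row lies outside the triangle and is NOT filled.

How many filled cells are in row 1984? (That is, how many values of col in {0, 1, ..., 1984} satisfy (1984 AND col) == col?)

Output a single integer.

1984 in binary = 11111000000
popcount(1984) = number of 1-bits in 11111000000 = 5
A col c satisfies (1984 AND c) == c iff every set bit of c is also set in 1984; each of the 5 set bits of 1984 can independently be on or off in c.
count = 2^5 = 32

Answer: 32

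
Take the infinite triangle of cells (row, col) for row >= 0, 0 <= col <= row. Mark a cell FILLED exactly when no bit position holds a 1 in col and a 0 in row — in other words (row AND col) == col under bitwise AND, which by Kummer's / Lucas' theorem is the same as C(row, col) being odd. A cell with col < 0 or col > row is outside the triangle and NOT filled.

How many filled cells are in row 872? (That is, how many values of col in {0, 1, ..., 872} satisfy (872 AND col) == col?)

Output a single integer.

Answer: 32

Derivation:
872 in binary = 1101101000
popcount(872) = number of 1-bits in 1101101000 = 5
A col c satisfies (872 AND c) == c iff every set bit of c is also set in 872; each of the 5 set bits of 872 can independently be on or off in c.
count = 2^5 = 32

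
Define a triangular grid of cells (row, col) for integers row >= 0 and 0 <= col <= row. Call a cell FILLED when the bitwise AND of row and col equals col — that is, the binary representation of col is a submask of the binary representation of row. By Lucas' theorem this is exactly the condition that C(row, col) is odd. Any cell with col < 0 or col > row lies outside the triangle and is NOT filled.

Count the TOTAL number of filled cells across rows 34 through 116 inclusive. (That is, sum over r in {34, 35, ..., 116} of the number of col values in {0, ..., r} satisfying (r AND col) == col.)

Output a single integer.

Answer: 1378

Derivation:
r34=100010 pc2: +4 =4
r35=100011 pc3: +8 =12
r36=100100 pc2: +4 =16
r37=100101 pc3: +8 =24
r38=100110 pc3: +8 =32
r39=100111 pc4: +16 =48
r40=101000 pc2: +4 =52
r41=101001 pc3: +8 =60
r42=101010 pc3: +8 =68
r43=101011 pc4: +16 =84
r44=101100 pc3: +8 =92
r45=101101 pc4: +16 =108
r46=101110 pc4: +16 =124
r47=101111 pc5: +32 =156
r48=110000 pc2: +4 =160
r49=110001 pc3: +8 =168
r50=110010 pc3: +8 =176
r51=110011 pc4: +16 =192
r52=110100 pc3: +8 =200
r53=110101 pc4: +16 =216
r54=110110 pc4: +16 =232
r55=110111 pc5: +32 =264
r56=111000 pc3: +8 =272
r57=111001 pc4: +16 =288
r58=111010 pc4: +16 =304
r59=111011 pc5: +32 =336
r60=111100 pc4: +16 =352
r61=111101 pc5: +32 =384
r62=111110 pc5: +32 =416
r63=111111 pc6: +64 =480
r64=1000000 pc1: +2 =482
r65=1000001 pc2: +4 =486
r66=1000010 pc2: +4 =490
r67=1000011 pc3: +8 =498
r68=1000100 pc2: +4 =502
r69=1000101 pc3: +8 =510
r70=1000110 pc3: +8 =518
r71=1000111 pc4: +16 =534
r72=1001000 pc2: +4 =538
r73=1001001 pc3: +8 =546
r74=1001010 pc3: +8 =554
r75=1001011 pc4: +16 =570
r76=1001100 pc3: +8 =578
r77=1001101 pc4: +16 =594
r78=1001110 pc4: +16 =610
r79=1001111 pc5: +32 =642
r80=1010000 pc2: +4 =646
r81=1010001 pc3: +8 =654
r82=1010010 pc3: +8 =662
r83=1010011 pc4: +16 =678
r84=1010100 pc3: +8 =686
r85=1010101 pc4: +16 =702
r86=1010110 pc4: +16 =718
r87=1010111 pc5: +32 =750
r88=1011000 pc3: +8 =758
r89=1011001 pc4: +16 =774
r90=1011010 pc4: +16 =790
r91=1011011 pc5: +32 =822
r92=1011100 pc4: +16 =838
r93=1011101 pc5: +32 =870
r94=1011110 pc5: +32 =902
r95=1011111 pc6: +64 =966
r96=1100000 pc2: +4 =970
r97=1100001 pc3: +8 =978
r98=1100010 pc3: +8 =986
r99=1100011 pc4: +16 =1002
r100=1100100 pc3: +8 =1010
r101=1100101 pc4: +16 =1026
r102=1100110 pc4: +16 =1042
r103=1100111 pc5: +32 =1074
r104=1101000 pc3: +8 =1082
r105=1101001 pc4: +16 =1098
r106=1101010 pc4: +16 =1114
r107=1101011 pc5: +32 =1146
r108=1101100 pc4: +16 =1162
r109=1101101 pc5: +32 =1194
r110=1101110 pc5: +32 =1226
r111=1101111 pc6: +64 =1290
r112=1110000 pc3: +8 =1298
r113=1110001 pc4: +16 =1314
r114=1110010 pc4: +16 =1330
r115=1110011 pc5: +32 =1362
r116=1110100 pc4: +16 =1378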